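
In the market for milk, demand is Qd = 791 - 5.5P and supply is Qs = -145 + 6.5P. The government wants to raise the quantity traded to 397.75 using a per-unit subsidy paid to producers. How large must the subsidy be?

At Q = 397.75, invert demand for the buyer price: Pb = (791 − 397.75)/5.5 = 71.5; invert supply for the seller price: Ps = (397.75 − (-145))/6.5 = 83.5.
The subsidy must fill the gap: s = Ps − Pb = 83.5 − 71.5 = 12.

Required subsidy s = 12 per unit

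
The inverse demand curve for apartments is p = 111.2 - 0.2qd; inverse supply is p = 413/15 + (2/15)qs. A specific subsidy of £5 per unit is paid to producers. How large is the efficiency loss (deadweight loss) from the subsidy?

Deadweight loss = £37.5

Pre-subsidy: 111.2 - 0.2q = 413/15 + (2/15)q gives q* = 251 and p* = 61.
With the subsidy, sellers receive ps = pb + 5 for each unit, where pb is the price buyers pay.
On the curves, pb = 111.2 - 0.2q and ps = 413/15 + (2/15)q; the wedge ps − pb = 5 gives 413/15 + (2/15)q − (111.2 - 0.2q) = 5, so q' = 266.
Then pb = 111.2 − 0.2·266 = 58 and ps = 413/15 + (2/15)·266 = 63.
The subsidy expands output by 266 − 251 = 15 past the efficient level; on those units the gap between marginal cost and willingness to pay runs from 0 up to 5.
DWL = ½ × 5 × 15 = 37.5.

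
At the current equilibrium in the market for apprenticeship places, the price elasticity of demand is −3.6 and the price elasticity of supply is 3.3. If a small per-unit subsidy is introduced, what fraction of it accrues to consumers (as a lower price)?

Consumer share = 11/23

For a small subsidy around the equilibrium, the benefit split depends on the relative slopes, which at a point are proportional to the elasticities.
Buyer share = εs/(εs + |εd|) = 3.3/(3.3 + 3.6) = 11/23; seller share = |εd|/(εs + |εd|) = 12/23.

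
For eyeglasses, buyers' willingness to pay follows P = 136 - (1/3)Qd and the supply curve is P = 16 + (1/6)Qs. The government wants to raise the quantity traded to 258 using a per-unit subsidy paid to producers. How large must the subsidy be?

At Q = 258, from the demand curve buyers pay Pb = 136 − (1/3)·258 = 50; from the supply curve sellers need Ps = 16 + (1/6)·258 = 59.
The subsidy must fill the gap: s = Ps − Pb = 59 − 50 = 9.

Required subsidy s = 9 per unit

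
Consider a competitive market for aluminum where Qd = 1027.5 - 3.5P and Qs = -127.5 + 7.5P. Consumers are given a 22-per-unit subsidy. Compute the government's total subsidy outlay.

Government cost = 15675

Pre-subsidy: 1027.5 - 3.5P = -127.5 + 7.5P gives P* = 105, Q* = 660.
With the rebate, buyers effectively pay Pb = Ps − 22, where Ps is the price sellers receive.
Demand in terms of Ps becomes Qd = 1027.5 − 3.5(Ps − 22) = 1104.5 - 3.5Ps. Setting this equal to supply: 1104.5 - 3.5Ps = -127.5 + 7.5Ps, so Ps = 112.
Buyers pay Pb = 112 − 22 = 90; Q' = -127.5 + 7.5·112 = 712.5.
Government outlay = subsidy × quantity = 22 × 712.5 = 15675.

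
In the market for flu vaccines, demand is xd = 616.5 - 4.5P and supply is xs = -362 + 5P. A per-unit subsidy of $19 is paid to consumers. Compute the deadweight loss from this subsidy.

Deadweight loss = $427.5

Pre-subsidy: 616.5 - 4.5P = -362 + 5P gives P* = 103, x* = 153.
With the rebate, buyers effectively pay Pb = Ps − 19, where Ps is the price sellers receive.
Demand in terms of Ps becomes xd = 616.5 − 4.5(Ps − 19) = 702 - 4.5Ps. Setting this equal to supply: 702 - 4.5Ps = -362 + 5Ps, so Ps = 112.
Buyers pay Pb = 112 − 19 = 93; x' = -362 + 5·112 = 198.
The subsidy expands output by 198 − 153 = 45 past the efficient level; on those units the gap between marginal cost and willingness to pay runs from 0 up to 19.
DWL = ½ × 19 × 45 = 427.5.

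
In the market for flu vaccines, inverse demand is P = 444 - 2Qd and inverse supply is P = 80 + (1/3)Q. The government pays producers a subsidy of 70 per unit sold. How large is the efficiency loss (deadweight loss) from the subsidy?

Deadweight loss = 1050

Pre-subsidy: 444 - 2Q = 80 + (1/3)Q gives Q* = 156 and P* = 132.
With the subsidy, sellers receive Ps = Pb + 70 for each unit, where Pb is the price buyers pay.
On the curves, Pb = 444 - 2Q and Ps = 80 + (1/3)Q; the wedge Ps − Pb = 70 gives 80 + (1/3)Q − (444 - 2Q) = 70, so Q' = 186.
Then Pb = 444 − 2·186 = 72 and Ps = 80 + (1/3)·186 = 142.
The subsidy expands output by 186 − 156 = 30 past the efficient level; on those units the gap between marginal cost and willingness to pay runs from 0 up to 70.
DWL = ½ × 70 × 30 = 1050.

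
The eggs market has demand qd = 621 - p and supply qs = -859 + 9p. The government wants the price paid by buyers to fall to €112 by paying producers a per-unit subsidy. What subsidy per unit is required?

At a buyer price of 112, quantity demanded is 621 − 1·112 = 509.
Sellers supply 509 only when they receive ps with -859 + 9·ps = 509, i.e. ps = 152.
s = ps − pb = 152 − 112 = 40.

Required subsidy s = €40 per unit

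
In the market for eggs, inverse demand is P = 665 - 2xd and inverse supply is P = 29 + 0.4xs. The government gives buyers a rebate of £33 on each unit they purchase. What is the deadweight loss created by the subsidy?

Deadweight loss = £226.875

Pre-subsidy: 665 - 2x = 29 + 0.4x gives x* = 265 and P* = 135.
With the rebate, buyers effectively pay Pb = Ps − 33, where Ps is the price sellers receive.
On the curves, Pb = 665 - 2x and Ps = 29 + 0.4x; the wedge Ps − Pb = 33 gives 29 + 0.4x − (665 - 2x) = 33, so x' = 278.75.
Then Pb = 665 − 2·278.75 = 107.5 and Ps = 29 + 0.4·278.75 = 140.5.
The subsidy expands output by 278.75 − 265 = 13.75 past the efficient level; on those units the gap between marginal cost and willingness to pay runs from 0 up to 33.
DWL = ½ × 33 × 13.75 = 226.875.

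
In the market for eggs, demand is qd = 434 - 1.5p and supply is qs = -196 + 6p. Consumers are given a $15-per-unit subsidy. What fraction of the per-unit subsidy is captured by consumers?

Consumer share = 0.8

Pre-subsidy: 434 - 1.5p = -196 + 6p gives p* = 84, q* = 308.
With the rebate, buyers effectively pay pb = ps − 15, where ps is the price sellers receive.
Demand in terms of ps becomes qd = 434 − 1.5(ps − 15) = 456.5 - 1.5ps. Setting this equal to supply: 456.5 - 1.5ps = -196 + 6ps, so ps = 87.
Buyers pay pb = 87 − 15 = 72; q' = -196 + 6·87 = 326.
Buyers' price falls by p* − pb = 84 − 72 = 12; sellers' price rises by ps − p* = 87 − 84 = 3.
So consumers capture 12/15 = 0.8 of each unit of subsidy.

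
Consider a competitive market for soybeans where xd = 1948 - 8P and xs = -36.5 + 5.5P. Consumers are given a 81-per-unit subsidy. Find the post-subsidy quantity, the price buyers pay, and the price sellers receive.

Pre-subsidy: 1948 - 8P = -36.5 + 5.5P gives P* = 147, x* = 772.
With the rebate, buyers effectively pay Pb = Ps − 81, where Ps is the price sellers receive.
Demand in terms of Ps becomes xd = 1948 − 8(Ps − 81) = 2596 - 8Ps. Setting this equal to supply: 2596 - 8Ps = -36.5 + 5.5Ps, so Ps = 195.
Buyers pay Pb = 195 − 81 = 114; x' = -36.5 + 5.5·195 = 1036.

x' = 1036; buyers pay 114; sellers receive 195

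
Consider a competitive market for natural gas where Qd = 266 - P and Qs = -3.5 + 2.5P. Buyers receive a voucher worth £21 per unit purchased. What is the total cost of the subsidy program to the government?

Pre-subsidy: 266 - P = -3.5 + 2.5P gives P* = 77, Q* = 189.
With the rebate, buyers effectively pay Pb = Ps − 21, where Ps is the price sellers receive.
Demand in terms of Ps becomes Qd = 266 − 1(Ps − 21) = 287 - Ps. Setting this equal to supply: 287 - Ps = -3.5 + 2.5Ps, so Ps = 83.
Buyers pay Pb = 83 − 21 = 62; Q' = -3.5 + 2.5·83 = 204.
Government outlay = subsidy × quantity = 21 × 204 = 4284.

Government cost = £4284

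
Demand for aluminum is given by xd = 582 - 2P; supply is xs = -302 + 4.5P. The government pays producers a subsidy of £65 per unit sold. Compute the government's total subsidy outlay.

Government cost = £26000

Pre-subsidy: 582 - 2P = -302 + 4.5P gives P* = 136, x* = 310.
With the subsidy, sellers receive Ps = Pb + 65 for each unit, where Pb is the price buyers pay.
Supply in terms of Pb becomes xs = -302 + 4.5(Pb + 65) = -9.5 + 4.5Pb. Setting this equal to demand: 582 - 2Pb = -9.5 + 4.5Pb, so Pb = 91.
Sellers receive Ps = 91 + 65 = 156; x' = 582 − 2·91 = 400.
Government outlay = subsidy × quantity = 65 × 400 = 26000.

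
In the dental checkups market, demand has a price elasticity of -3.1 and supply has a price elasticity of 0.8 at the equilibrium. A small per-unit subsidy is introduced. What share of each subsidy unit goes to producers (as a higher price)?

For a small subsidy around the equilibrium, the benefit split depends on the relative slopes, which at a point are proportional to the elasticities.
Buyer share = εs/(εs + |εd|) = 0.8/(0.8 + 3.1) = 8/39; seller share = |εd|/(εs + |εd|) = 31/39.
So producers capture 31/39 of the subsidy.

Producer share = 31/39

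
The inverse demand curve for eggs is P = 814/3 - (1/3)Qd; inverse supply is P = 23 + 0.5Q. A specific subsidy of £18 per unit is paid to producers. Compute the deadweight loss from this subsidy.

Deadweight loss = £194.4

Pre-subsidy: 814/3 - (1/3)Q = 23 + 0.5Q gives Q* = 298 and P* = 172.
With the subsidy, sellers receive Ps = Pb + 18 for each unit, where Pb is the price buyers pay.
On the curves, Pb = 814/3 - (1/3)Q and Ps = 23 + 0.5Q; the wedge Ps − Pb = 18 gives 23 + 0.5Q − (814/3 - (1/3)Q) = 18, so Q' = 319.6.
Then Pb = 814/3 − (1/3)·319.6 = 164.8 and Ps = 23 + 0.5·319.6 = 182.8.
The subsidy expands output by 319.6 − 298 = 21.6 past the efficient level; on those units the gap between marginal cost and willingness to pay runs from 0 up to 18.
DWL = ½ × 18 × 21.6 = 194.4.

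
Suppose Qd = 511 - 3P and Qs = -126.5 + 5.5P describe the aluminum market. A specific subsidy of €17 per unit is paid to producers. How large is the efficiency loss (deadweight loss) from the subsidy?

Pre-subsidy: 511 - 3P = -126.5 + 5.5P gives P* = 75, Q* = 286.
With the subsidy, sellers receive Ps = Pb + 17 for each unit, where Pb is the price buyers pay.
Supply in terms of Pb becomes Qs = -126.5 + 5.5(Pb + 17) = -33 + 5.5Pb. Setting this equal to demand: 511 - 3Pb = -33 + 5.5Pb, so Pb = 64.
Sellers receive Ps = 64 + 17 = 81; Q' = 511 − 3·64 = 319.
The subsidy expands output by 319 − 286 = 33 past the efficient level; on those units the gap between marginal cost and willingness to pay runs from 0 up to 17.
DWL = ½ × 17 × 33 = 280.5.

Deadweight loss = €280.5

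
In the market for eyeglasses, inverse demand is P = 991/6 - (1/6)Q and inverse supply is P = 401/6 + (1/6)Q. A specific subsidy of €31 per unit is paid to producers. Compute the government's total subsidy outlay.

Pre-subsidy: 991/6 - (1/6)Q = 401/6 + (1/6)Q gives Q* = 295 and P* = 116.
With the subsidy, sellers receive Ps = Pb + 31 for each unit, where Pb is the price buyers pay.
On the curves, Pb = 991/6 - (1/6)Q and Ps = 401/6 + (1/6)Q; the wedge Ps − Pb = 31 gives 401/6 + (1/6)Q − (991/6 - (1/6)Q) = 31, so Q' = 388.
Then Pb = 991/6 − (1/6)·388 = 100.5 and Ps = 401/6 + (1/6)·388 = 131.5.
Government outlay = subsidy × quantity = 31 × 388 = 12028.

Government cost = €12028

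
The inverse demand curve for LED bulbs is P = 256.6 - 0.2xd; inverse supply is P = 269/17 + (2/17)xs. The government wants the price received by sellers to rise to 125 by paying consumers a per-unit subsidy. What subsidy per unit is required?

Required subsidy s = 54 per unit

At a seller price of 125, quantity supplied is -134.5 + 8.5·125 = 928.
Buyers absorb 928 only when they pay Pb = 256.6 − 0.2·928 = 71.
s = Ps − Pb = 125 − 71 = 54.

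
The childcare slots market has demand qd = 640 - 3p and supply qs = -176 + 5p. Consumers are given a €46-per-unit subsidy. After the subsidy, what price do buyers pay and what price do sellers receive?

Pre-subsidy: 640 - 3p = -176 + 5p gives p* = 102, q* = 334.
With the rebate, buyers effectively pay pb = ps − 46, where ps is the price sellers receive.
Demand in terms of ps becomes qd = 640 − 3(ps − 46) = 778 - 3ps. Setting this equal to supply: 778 - 3ps = -176 + 5ps, so ps = 119.25.
Buyers pay pb = 119.25 − 46 = 73.25; q' = -176 + 5·119.25 = 420.25.

Buyers pay €73.25; sellers receive €119.25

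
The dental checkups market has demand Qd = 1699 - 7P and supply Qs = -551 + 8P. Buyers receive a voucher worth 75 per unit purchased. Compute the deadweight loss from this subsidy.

Deadweight loss = 10500

Pre-subsidy: 1699 - 7P = -551 + 8P gives P* = 150, Q* = 649.
With the rebate, buyers effectively pay Pb = Ps − 75, where Ps is the price sellers receive.
Demand in terms of Ps becomes Qd = 1699 − 7(Ps − 75) = 2224 - 7Ps. Setting this equal to supply: 2224 - 7Ps = -551 + 8Ps, so Ps = 185.
Buyers pay Pb = 185 − 75 = 110; Q' = -551 + 8·185 = 929.
The subsidy expands output by 929 − 649 = 280 past the efficient level; on those units the gap between marginal cost and willingness to pay runs from 0 up to 75.
DWL = ½ × 75 × 280 = 10500.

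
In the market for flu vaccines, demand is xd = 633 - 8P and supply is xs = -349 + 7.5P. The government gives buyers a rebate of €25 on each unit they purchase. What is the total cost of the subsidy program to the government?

Pre-subsidy: 633 - 8P = -349 + 7.5P gives P* = 1964/31, x* = 3911/31.
With the rebate, buyers effectively pay Pb = Ps − 25, where Ps is the price sellers receive.
Demand in terms of Ps becomes xd = 633 − 8(Ps − 25) = 833 - 8Ps. Setting this equal to supply: 833 - 8Ps = -349 + 7.5Ps, so Ps = 2364/31.
Buyers pay Pb = 2364/31 − 25 = 1589/31; x' = -349 + 7.5·(2364/31) = 6911/31.
Government outlay = subsidy × quantity = 25 × 6911/31 = 172775/31.

Government cost = 172775/31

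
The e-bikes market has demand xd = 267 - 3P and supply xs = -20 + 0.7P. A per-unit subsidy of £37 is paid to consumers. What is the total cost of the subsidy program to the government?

Government cost = £2046

Pre-subsidy: 267 - 3P = -20 + 0.7P gives P* = 2870/37, x* = 1269/37.
With the rebate, buyers effectively pay Pb = Ps − 37, where Ps is the price sellers receive.
Demand in terms of Ps becomes xd = 267 − 3(Ps − 37) = 378 - 3Ps. Setting this equal to supply: 378 - 3Ps = -20 + 0.7Ps, so Ps = 3980/37.
Buyers pay Pb = 3980/37 − 37 = 2611/37; x' = -20 + 0.7·(3980/37) = 2046/37.
Government outlay = subsidy × quantity = 37 × 2046/37 = 2046.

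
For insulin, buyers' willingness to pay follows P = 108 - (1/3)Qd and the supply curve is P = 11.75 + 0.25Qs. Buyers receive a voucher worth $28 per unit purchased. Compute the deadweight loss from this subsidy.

Deadweight loss = $672

Pre-subsidy: 108 - (1/3)Q = 11.75 + 0.25Q gives Q* = 165 and P* = 53.
With the rebate, buyers effectively pay Pb = Ps − 28, where Ps is the price sellers receive.
On the curves, Pb = 108 - (1/3)Q and Ps = 11.75 + 0.25Q; the wedge Ps − Pb = 28 gives 11.75 + 0.25Q − (108 - (1/3)Q) = 28, so Q' = 213.
Then Pb = 108 − (1/3)·213 = 37 and Ps = 11.75 + 0.25·213 = 65.
The subsidy expands output by 213 − 165 = 48 past the efficient level; on those units the gap between marginal cost and willingness to pay runs from 0 up to 28.
DWL = ½ × 28 × 48 = 672.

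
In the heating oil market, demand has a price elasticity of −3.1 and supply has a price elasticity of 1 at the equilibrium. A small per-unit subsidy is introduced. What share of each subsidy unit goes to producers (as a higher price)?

Producer share = 31/41

For a small subsidy around the equilibrium, the benefit split depends on the relative slopes, which at a point are proportional to the elasticities.
Buyer share = εs/(εs + |εd|) = 1/(1 + 3.1) = 10/41; seller share = |εd|/(εs + |εd|) = 31/41.
So producers capture 31/41 of the subsidy.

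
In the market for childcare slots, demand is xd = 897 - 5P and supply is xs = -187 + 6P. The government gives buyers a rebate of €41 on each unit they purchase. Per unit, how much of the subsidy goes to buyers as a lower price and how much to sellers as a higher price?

Pre-subsidy: 897 - 5P = -187 + 6P gives P* = 1084/11, x* = 4447/11.
With the rebate, buyers effectively pay Pb = Ps − 41, where Ps is the price sellers receive.
Demand in terms of Ps becomes xd = 897 − 5(Ps − 41) = 1102 - 5Ps. Setting this equal to supply: 1102 - 5Ps = -187 + 6Ps, so Ps = 1289/11.
Buyers pay Pb = 1289/11 − 41 = 838/11; x' = -187 + 6·(1289/11) = 5677/11.
Buyers' price falls by P* − Pb = 1084/11 − 838/11 = 246/11; sellers' price rises by Ps − P* = 1289/11 − 1084/11 = 205/11.

Buyers gain 246/11 per unit; sellers gain 205/11 per unit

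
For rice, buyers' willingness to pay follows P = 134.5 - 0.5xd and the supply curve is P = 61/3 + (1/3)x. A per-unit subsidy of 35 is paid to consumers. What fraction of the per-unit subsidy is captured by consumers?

Consumer share = 0.6

Pre-subsidy: 134.5 - 0.5x = 61/3 + (1/3)x gives x* = 137 and P* = 66.
With the rebate, buyers effectively pay Pb = Ps − 35, where Ps is the price sellers receive.
On the curves, Pb = 134.5 - 0.5x and Ps = 61/3 + (1/3)x; the wedge Ps − Pb = 35 gives 61/3 + (1/3)x − (134.5 - 0.5x) = 35, so x' = 179.
Then Pb = 134.5 − 0.5·179 = 45 and Ps = 61/3 + (1/3)·179 = 80.
Buyers' price falls by P* − Pb = 66 − 45 = 21; sellers' price rises by Ps − P* = 80 − 66 = 14.
So consumers capture 21/35 = 0.6 of each unit of subsidy.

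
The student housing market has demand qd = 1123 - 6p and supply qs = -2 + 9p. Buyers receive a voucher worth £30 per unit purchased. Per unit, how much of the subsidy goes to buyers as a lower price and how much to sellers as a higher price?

Buyers gain £18 per unit; sellers gain £12 per unit

Pre-subsidy: 1123 - 6p = -2 + 9p gives p* = 75, q* = 673.
With the rebate, buyers effectively pay pb = ps − 30, where ps is the price sellers receive.
Demand in terms of ps becomes qd = 1123 − 6(ps − 30) = 1303 - 6ps. Setting this equal to supply: 1303 - 6ps = -2 + 9ps, so ps = 87.
Buyers pay pb = 87 − 30 = 57; q' = -2 + 9·87 = 781.
Buyers' price falls by p* − pb = 75 − 57 = 18; sellers' price rises by ps − p* = 87 − 75 = 12.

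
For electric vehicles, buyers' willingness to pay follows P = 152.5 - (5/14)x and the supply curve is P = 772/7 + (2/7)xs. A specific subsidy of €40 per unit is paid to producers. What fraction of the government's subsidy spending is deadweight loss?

DWL / government spending = 280/1151

Pre-subsidy: 152.5 - (5/14)x = 772/7 + (2/7)x gives x* = 197/3 and P* = 2710/21.
With the subsidy, sellers receive Ps = Pb + 40 for each unit, where Pb is the price buyers pay.
On the curves, Pb = 152.5 - (5/14)x and Ps = 772/7 + (2/7)x; the wedge Ps − Pb = 40 gives 772/7 + (2/7)x − (152.5 - (5/14)x) = 40, so x' = 1151/9.
Then Pb = 152.5 − (5/14)·(1151/9) = 6730/63 and Ps = 772/7 + (2/7)·(1151/9) = 9250/63.
ΔCS = ½(197/3 + 1151/9)(2710/21 − 6730/63) = 174200/81; ΔPS = ½(197/3 + 1151/9)(9250/63 − 2710/21) = 139360/81.
Government spending = 40 × 1151/9 = 46040/9.
DWL = ½ × 40 × (1151/9 − 197/3) = 11200/9; fraction = (11200/9) / (46040/9) = 280/1151.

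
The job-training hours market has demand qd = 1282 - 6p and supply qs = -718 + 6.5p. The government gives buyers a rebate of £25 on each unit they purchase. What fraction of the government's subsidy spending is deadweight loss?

Pre-subsidy: 1282 - 6p = -718 + 6.5p gives p* = 160, q* = 322.
With the rebate, buyers effectively pay pb = ps − 25, where ps is the price sellers receive.
Demand in terms of ps becomes qd = 1282 − 6(ps − 25) = 1432 - 6ps. Setting this equal to supply: 1432 - 6ps = -718 + 6.5ps, so ps = 172.
Buyers pay pb = 172 − 25 = 147; q' = -718 + 6.5·172 = 400.
ΔCS = ½(322 + 400)(160 − 147) = 4693; ΔPS = ½(322 + 400)(172 − 160) = 4332.
Government spending = 25 × 400 = 10000.
DWL = ½ × 25 × (400 − 322) = 975; fraction = 975 / 10000 = 0.0975.

DWL / government spending = 0.0975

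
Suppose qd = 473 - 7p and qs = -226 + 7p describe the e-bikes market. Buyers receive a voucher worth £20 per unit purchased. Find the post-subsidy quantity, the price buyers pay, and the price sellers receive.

q' = 193.5; buyers pay 559/14; sellers receive 839/14

Pre-subsidy: 473 - 7p = -226 + 7p gives p* = 699/14, q* = 123.5.
With the rebate, buyers effectively pay pb = ps − 20, where ps is the price sellers receive.
Demand in terms of ps becomes qd = 473 − 7(ps − 20) = 613 - 7ps. Setting this equal to supply: 613 - 7ps = -226 + 7ps, so ps = 839/14.
Buyers pay pb = 839/14 − 20 = 559/14; q' = -226 + 7·(839/14) = 193.5.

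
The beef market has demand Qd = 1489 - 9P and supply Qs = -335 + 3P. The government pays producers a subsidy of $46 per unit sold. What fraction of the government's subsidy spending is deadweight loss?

Pre-subsidy: 1489 - 9P = -335 + 3P gives P* = 152, Q* = 121.
With the subsidy, sellers receive Ps = Pb + 46 for each unit, where Pb is the price buyers pay.
Supply in terms of Pb becomes Qs = -335 + 3(Pb + 46) = -197 + 3Pb. Setting this equal to demand: 1489 - 9Pb = -197 + 3Pb, so Pb = 140.5.
Sellers receive Ps = 140.5 + 46 = 186.5; Q' = 1489 − 9·140.5 = 224.5.
ΔCS = ½(121 + 224.5)(152 − 140.5) = 1986.625; ΔPS = ½(121 + 224.5)(186.5 − 152) = 5959.875.
Government spending = 46 × 224.5 = 10327.
DWL = ½ × 46 × (224.5 − 121) = 2380.5; fraction = 2380.5 / 10327 = 207/898.

DWL / government spending = 207/898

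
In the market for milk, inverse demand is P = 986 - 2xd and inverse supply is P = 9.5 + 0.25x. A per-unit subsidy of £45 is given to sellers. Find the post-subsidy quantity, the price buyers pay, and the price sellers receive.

Pre-subsidy: 986 - 2x = 9.5 + 0.25x gives x* = 434 and P* = 118.
With the subsidy, sellers receive Ps = Pb + 45 for each unit, where Pb is the price buyers pay.
On the curves, Pb = 986 - 2x and Ps = 9.5 + 0.25x; the wedge Ps − Pb = 45 gives 9.5 + 0.25x − (986 - 2x) = 45, so x' = 454.
Then Pb = 986 − 2·454 = 78 and Ps = 9.5 + 0.25·454 = 123.

x' = 454; buyers pay £78; sellers receive £123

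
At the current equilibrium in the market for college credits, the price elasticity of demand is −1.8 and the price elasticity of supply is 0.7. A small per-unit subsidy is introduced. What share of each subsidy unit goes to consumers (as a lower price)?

For a small subsidy around the equilibrium, the benefit split depends on the relative slopes, which at a point are proportional to the elasticities.
Buyer share = εs/(εs + |εd|) = 0.7/(0.7 + 1.8) = 0.28; seller share = |εd|/(εs + |εd|) = 0.72.

Consumer share = 0.28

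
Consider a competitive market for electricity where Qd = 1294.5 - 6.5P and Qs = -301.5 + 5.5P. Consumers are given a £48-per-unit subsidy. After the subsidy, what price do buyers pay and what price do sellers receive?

Buyers pay £111; sellers receive £159

Pre-subsidy: 1294.5 - 6.5P = -301.5 + 5.5P gives P* = 133, Q* = 430.
With the rebate, buyers effectively pay Pb = Ps − 48, where Ps is the price sellers receive.
Demand in terms of Ps becomes Qd = 1294.5 − 6.5(Ps − 48) = 1606.5 - 6.5Ps. Setting this equal to supply: 1606.5 - 6.5Ps = -301.5 + 5.5Ps, so Ps = 159.
Buyers pay Pb = 159 − 48 = 111; Q' = -301.5 + 5.5·159 = 573.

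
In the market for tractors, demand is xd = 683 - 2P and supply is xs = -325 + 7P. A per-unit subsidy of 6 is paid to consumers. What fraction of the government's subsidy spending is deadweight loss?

DWL / government spending = 14/1405

Pre-subsidy: 683 - 2P = -325 + 7P gives P* = 112, x* = 459.
With the rebate, buyers effectively pay Pb = Ps − 6, where Ps is the price sellers receive.
Demand in terms of Ps becomes xd = 683 − 2(Ps − 6) = 695 - 2Ps. Setting this equal to supply: 695 - 2Ps = -325 + 7Ps, so Ps = 340/3.
Buyers pay Pb = 340/3 − 6 = 322/3; x' = -325 + 7·(340/3) = 1405/3.
ΔCS = ½(459 + 1405/3)(112 − 322/3) = 19474/9; ΔPS = ½(459 + 1405/3)(340/3 − 112) = 5564/9.
Government spending = 6 × 1405/3 = 2810.
DWL = ½ × 6 × (1405/3 − 459) = 28; fraction = 28 / 2810 = 14/1405.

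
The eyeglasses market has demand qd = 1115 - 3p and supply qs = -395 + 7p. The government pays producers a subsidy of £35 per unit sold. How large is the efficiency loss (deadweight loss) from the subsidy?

Deadweight loss = £1286.25

Pre-subsidy: 1115 - 3p = -395 + 7p gives p* = 151, q* = 662.
With the subsidy, sellers receive ps = pb + 35 for each unit, where pb is the price buyers pay.
Supply in terms of pb becomes qs = -395 + 7(pb + 35) = -150 + 7pb. Setting this equal to demand: 1115 - 3pb = -150 + 7pb, so pb = 126.5.
Sellers receive ps = 126.5 + 35 = 161.5; q' = 1115 − 3·126.5 = 735.5.
The subsidy expands output by 735.5 − 662 = 73.5 past the efficient level; on those units the gap between marginal cost and willingness to pay runs from 0 up to 35.
DWL = ½ × 35 × 73.5 = 1286.25.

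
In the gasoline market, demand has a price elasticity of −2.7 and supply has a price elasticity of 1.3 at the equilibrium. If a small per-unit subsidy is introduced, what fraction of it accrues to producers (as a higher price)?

Producer share = 0.675

For a small subsidy around the equilibrium, the benefit split depends on the relative slopes, which at a point are proportional to the elasticities.
Buyer share = εs/(εs + |εd|) = 1.3/(1.3 + 2.7) = 0.325; seller share = |εd|/(εs + |εd|) = 0.675.
So producers capture 0.675 of the subsidy.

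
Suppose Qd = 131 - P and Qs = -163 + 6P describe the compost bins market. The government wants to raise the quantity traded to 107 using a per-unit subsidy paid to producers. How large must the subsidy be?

Required subsidy s = 21 per unit

At Q = 107, invert demand for the buyer price: Pb = (131 − 107)/1 = 24; invert supply for the seller price: Ps = (107 − (-163))/6 = 45.
The subsidy must fill the gap: s = Ps − Pb = 45 − 24 = 21.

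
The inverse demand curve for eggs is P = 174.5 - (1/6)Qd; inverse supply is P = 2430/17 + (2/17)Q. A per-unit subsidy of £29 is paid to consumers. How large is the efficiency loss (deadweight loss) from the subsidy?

Pre-subsidy: 174.5 - (1/6)Q = 2430/17 + (2/17)Q gives Q* = 111 and P* = 156.
With the rebate, buyers effectively pay Pb = Ps − 29, where Ps is the price sellers receive.
On the curves, Pb = 174.5 - (1/6)Q and Ps = 2430/17 + (2/17)Q; the wedge Ps − Pb = 29 gives 2430/17 + (2/17)Q − (174.5 - (1/6)Q) = 29, so Q' = 213.
Then Pb = 174.5 − (1/6)·213 = 139 and Ps = 2430/17 + (2/17)·213 = 168.
The subsidy expands output by 213 − 111 = 102 past the efficient level; on those units the gap between marginal cost and willingness to pay runs from 0 up to 29.
DWL = ½ × 29 × 102 = 1479.

Deadweight loss = £1479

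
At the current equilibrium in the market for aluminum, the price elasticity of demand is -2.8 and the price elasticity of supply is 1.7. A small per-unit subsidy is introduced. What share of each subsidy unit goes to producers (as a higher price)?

Producer share = 28/45

For a small subsidy around the equilibrium, the benefit split depends on the relative slopes, which at a point are proportional to the elasticities.
Buyer share = εs/(εs + |εd|) = 1.7/(1.7 + 2.8) = 17/45; seller share = |εd|/(εs + |εd|) = 28/45.
So producers capture 28/45 of the subsidy.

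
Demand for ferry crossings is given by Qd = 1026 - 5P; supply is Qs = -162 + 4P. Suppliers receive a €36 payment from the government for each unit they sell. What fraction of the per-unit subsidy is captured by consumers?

Consumer share = 4/9

Pre-subsidy: 1026 - 5P = -162 + 4P gives P* = 132, Q* = 366.
With the subsidy, sellers receive Ps = Pb + 36 for each unit, where Pb is the price buyers pay.
Supply in terms of Pb becomes Qs = -162 + 4(Pb + 36) = -18 + 4Pb. Setting this equal to demand: 1026 - 5Pb = -18 + 4Pb, so Pb = 116.
Sellers receive Ps = 116 + 36 = 152; Q' = 1026 − 5·116 = 446.
Buyers' price falls by P* − Pb = 132 − 116 = 16; sellers' price rises by Ps − P* = 152 − 132 = 20.
So consumers capture 16/36 = 4/9 of each unit of subsidy.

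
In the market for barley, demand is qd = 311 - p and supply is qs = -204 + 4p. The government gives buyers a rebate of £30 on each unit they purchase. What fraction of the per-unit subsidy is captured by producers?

Pre-subsidy: 311 - p = -204 + 4p gives p* = 103, q* = 208.
With the rebate, buyers effectively pay pb = ps − 30, where ps is the price sellers receive.
Demand in terms of ps becomes qd = 311 − 1(ps − 30) = 341 - ps. Setting this equal to supply: 341 - ps = -204 + 4ps, so ps = 109.
Buyers pay pb = 109 − 30 = 79; q' = -204 + 4·109 = 232.
Buyers' price falls by p* − pb = 103 − 79 = 24; sellers' price rises by ps − p* = 109 − 103 = 6.
So producers capture 6/30 = 0.2 of each unit of subsidy.

Producer share = 0.2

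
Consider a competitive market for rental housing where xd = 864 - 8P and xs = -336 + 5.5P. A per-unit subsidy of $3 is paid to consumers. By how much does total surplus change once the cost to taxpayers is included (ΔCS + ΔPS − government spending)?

Pre-subsidy: 864 - 8P = -336 + 5.5P gives P* = 800/9, x* = 1376/9.
With the rebate, buyers effectively pay Pb = Ps − 3, where Ps is the price sellers receive.
Demand in terms of Ps becomes xd = 864 − 8(Ps − 3) = 888 - 8Ps. Setting this equal to supply: 888 - 8Ps = -336 + 5.5Ps, so Ps = 272/3.
Buyers pay Pb = 272/3 − 3 = 263/3; x' = -336 + 5.5·(272/3) = 488/3.
ΔCS = ½(1376/9 + 488/3)(800/9 − 263/3) = 15620/81; ΔPS = ½(1376/9 + 488/3)(272/3 − 800/9) = 22720/81.
Government spending = 3 × 488/3 = 488.
Net change = 15620/81 + 22720/81 − 488 = -44/3. The loss equals the DWL triangle ½·3·88/9.

Net change in total surplus = -44/3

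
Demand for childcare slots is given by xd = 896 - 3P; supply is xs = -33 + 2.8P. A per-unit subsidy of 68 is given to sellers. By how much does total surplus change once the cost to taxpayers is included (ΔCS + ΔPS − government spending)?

Net change in total surplus = -97104/29

Pre-subsidy: 896 - 3P = -33 + 2.8P gives P* = 4645/29, x* = 12049/29.
With the subsidy, sellers receive Ps = Pb + 68 for each unit, where Pb is the price buyers pay.
Supply in terms of Pb becomes xs = -33 + 2.8(Pb + 68) = 157.4 + 2.8Pb. Setting this equal to demand: 896 - 3Pb = 157.4 + 2.8Pb, so Pb = 3693/29.
Sellers receive Ps = 3693/29 + 68 = 5665/29; x' = 896 − 3·(3693/29) = 14905/29.
ΔCS = ½(12049/29 + 14905/29)(4645/29 − 3693/29) = 12830104/841; ΔPS = ½(12049/29 + 14905/29)(5665/29 − 4645/29) = 13746540/841.
Government spending = 68 × 14905/29 = 1013540/29.
Net change = 12830104/841 + 13746540/841 − 1013540/29 = -97104/29. The loss equals the DWL triangle ½·68·2856/29.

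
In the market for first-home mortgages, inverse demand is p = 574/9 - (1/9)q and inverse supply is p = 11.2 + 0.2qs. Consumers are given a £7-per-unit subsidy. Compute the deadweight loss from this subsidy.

Deadweight loss = £78.75

Pre-subsidy: 574/9 - (1/9)q = 11.2 + 0.2q gives q* = 169 and p* = 45.
With the rebate, buyers effectively pay pb = ps − 7, where ps is the price sellers receive.
On the curves, pb = 574/9 - (1/9)q and ps = 11.2 + 0.2q; the wedge ps − pb = 7 gives 11.2 + 0.2q − (574/9 - (1/9)q) = 7, so q' = 191.5.
Then pb = 574/9 − (1/9)·191.5 = 42.5 and ps = 11.2 + 0.2·191.5 = 49.5.
The subsidy expands output by 191.5 − 169 = 22.5 past the efficient level; on those units the gap between marginal cost and willingness to pay runs from 0 up to 7.
DWL = ½ × 7 × 22.5 = 78.75.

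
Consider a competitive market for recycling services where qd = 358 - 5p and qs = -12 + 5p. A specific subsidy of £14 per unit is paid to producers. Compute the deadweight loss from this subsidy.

Pre-subsidy: 358 - 5p = -12 + 5p gives p* = 37, q* = 173.
With the subsidy, sellers receive ps = pb + 14 for each unit, where pb is the price buyers pay.
Supply in terms of pb becomes qs = -12 + 5(pb + 14) = 58 + 5pb. Setting this equal to demand: 358 - 5pb = 58 + 5pb, so pb = 30.
Sellers receive ps = 30 + 14 = 44; q' = 358 − 5·30 = 208.
The subsidy expands output by 208 − 173 = 35 past the efficient level; on those units the gap between marginal cost and willingness to pay runs from 0 up to 14.
DWL = ½ × 14 × 35 = 245.

Deadweight loss = £245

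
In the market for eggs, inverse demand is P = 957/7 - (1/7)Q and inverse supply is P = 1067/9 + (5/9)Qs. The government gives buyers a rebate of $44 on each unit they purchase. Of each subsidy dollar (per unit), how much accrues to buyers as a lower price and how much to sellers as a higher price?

Pre-subsidy: 957/7 - (1/7)Q = 1067/9 + (5/9)Q gives Q* = 26 and P* = 133.
With the rebate, buyers effectively pay Pb = Ps − 44, where Ps is the price sellers receive.
On the curves, Pb = 957/7 - (1/7)Q and Ps = 1067/9 + (5/9)Q; the wedge Ps − Pb = 44 gives 1067/9 + (5/9)Q − (957/7 - (1/7)Q) = 44, so Q' = 89.
Then Pb = 957/7 − (1/7)·89 = 124 and Ps = 1067/9 + (5/9)·89 = 168.
Buyers' price falls by P* − Pb = 133 − 124 = 9; sellers' price rises by Ps − P* = 168 − 133 = 35.

Buyers gain $9 per unit; sellers gain $35 per unit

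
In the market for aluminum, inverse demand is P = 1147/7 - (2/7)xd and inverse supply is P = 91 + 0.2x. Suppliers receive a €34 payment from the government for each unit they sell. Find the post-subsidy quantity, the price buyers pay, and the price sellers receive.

Pre-subsidy: 1147/7 - (2/7)x = 91 + 0.2x gives x* = 150 and P* = 121.
With the subsidy, sellers receive Ps = Pb + 34 for each unit, where Pb is the price buyers pay.
On the curves, Pb = 1147/7 - (2/7)x and Ps = 91 + 0.2x; the wedge Ps − Pb = 34 gives 91 + 0.2x − (1147/7 - (2/7)x) = 34, so x' = 220.
Then Pb = 1147/7 − (2/7)·220 = 101 and Ps = 91 + 0.2·220 = 135.

x' = 220; buyers pay €101; sellers receive €135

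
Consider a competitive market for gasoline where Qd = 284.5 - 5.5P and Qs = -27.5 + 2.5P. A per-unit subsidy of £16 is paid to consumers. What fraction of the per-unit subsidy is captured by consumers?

Pre-subsidy: 284.5 - 5.5P = -27.5 + 2.5P gives P* = 39, Q* = 70.
With the rebate, buyers effectively pay Pb = Ps − 16, where Ps is the price sellers receive.
Demand in terms of Ps becomes Qd = 284.5 − 5.5(Ps − 16) = 372.5 - 5.5Ps. Setting this equal to supply: 372.5 - 5.5Ps = -27.5 + 2.5Ps, so Ps = 50.
Buyers pay Pb = 50 − 16 = 34; Q' = -27.5 + 2.5·50 = 97.5.
Buyers' price falls by P* − Pb = 39 − 34 = 5; sellers' price rises by Ps − P* = 50 − 39 = 11.
So consumers capture 5/16 = 0.3125 of each unit of subsidy.

Consumer share = 0.3125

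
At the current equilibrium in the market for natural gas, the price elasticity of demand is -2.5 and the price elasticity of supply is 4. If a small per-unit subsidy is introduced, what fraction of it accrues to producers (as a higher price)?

For a small subsidy around the equilibrium, the benefit split depends on the relative slopes, which at a point are proportional to the elasticities.
Buyer share = εs/(εs + |εd|) = 4/(4 + 2.5) = 8/13; seller share = |εd|/(εs + |εd|) = 5/13.
So producers capture 5/13 of the subsidy.

Producer share = 5/13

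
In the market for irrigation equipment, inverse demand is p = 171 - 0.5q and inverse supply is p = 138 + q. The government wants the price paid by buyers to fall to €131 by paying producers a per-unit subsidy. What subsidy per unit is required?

Required subsidy s = €87 per unit

At a buyer price of 131, quantity demanded is 342 − 2·131 = 80.
Sellers supply 80 only when they receive ps = 138 + 1·80 = 218.
s = ps − pb = 218 − 131 = 87.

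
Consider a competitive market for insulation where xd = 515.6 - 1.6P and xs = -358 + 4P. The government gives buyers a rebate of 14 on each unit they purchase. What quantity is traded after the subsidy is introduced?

x' = 282

Pre-subsidy: 515.6 - 1.6P = -358 + 4P gives P* = 156, x* = 266.
With the rebate, buyers effectively pay Pb = Ps − 14, where Ps is the price sellers receive.
Demand in terms of Ps becomes xd = 515.6 − 1.6(Ps − 14) = 538 - 1.6Ps. Setting this equal to supply: 538 - 1.6Ps = -358 + 4Ps, so Ps = 160.
Buyers pay Pb = 160 − 14 = 146; x' = -358 + 4·160 = 282.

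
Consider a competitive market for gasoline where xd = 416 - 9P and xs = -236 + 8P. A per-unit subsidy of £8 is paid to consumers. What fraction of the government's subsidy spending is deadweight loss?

DWL / government spending = 72/445

Pre-subsidy: 416 - 9P = -236 + 8P gives P* = 652/17, x* = 1204/17.
With the rebate, buyers effectively pay Pb = Ps − 8, where Ps is the price sellers receive.
Demand in terms of Ps becomes xd = 416 − 9(Ps − 8) = 488 - 9Ps. Setting this equal to supply: 488 - 9Ps = -236 + 8Ps, so Ps = 724/17.
Buyers pay Pb = 724/17 − 8 = 588/17; x' = -236 + 8·(724/17) = 1780/17.
ΔCS = ½(1204/17 + 1780/17)(652/17 − 588/17) = 95488/289; ΔPS = ½(1204/17 + 1780/17)(724/17 − 652/17) = 107424/289.
Government spending = 8 × 1780/17 = 14240/17.
DWL = ½ × 8 × (1780/17 − 1204/17) = 2304/17; fraction = (2304/17) / (14240/17) = 72/445.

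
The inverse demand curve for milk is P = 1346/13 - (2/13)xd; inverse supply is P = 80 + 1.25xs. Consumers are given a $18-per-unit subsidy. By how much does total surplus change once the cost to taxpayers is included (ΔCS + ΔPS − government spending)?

Pre-subsidy: 1346/13 - (2/13)x = 80 + 1.25x gives x* = 1224/73 and P* = 7370/73.
With the rebate, buyers effectively pay Pb = Ps − 18, where Ps is the price sellers receive.
On the curves, Pb = 1346/13 - (2/13)x and Ps = 80 + 1.25x; the wedge Ps − Pb = 18 gives 80 + 1.25x − (1346/13 - (2/13)x) = 18, so x' = 2160/73.
Then Pb = 1346/13 − (2/13)·(2160/73) = 7226/73 and Ps = 80 + 1.25·(2160/73) = 8540/73.
ΔCS = ½(1224/73 + 2160/73)(7370/73 − 7226/73) = 243648/5329; ΔPS = ½(1224/73 + 2160/73)(8540/73 − 7370/73) = 1979640/5329.
Government spending = 18 × 2160/73 = 38880/73.
Net change = 243648/5329 + 1979640/5329 − 38880/73 = -8424/73. The loss equals the DWL triangle ½·18·936/73.

Net change in total surplus = -8424/73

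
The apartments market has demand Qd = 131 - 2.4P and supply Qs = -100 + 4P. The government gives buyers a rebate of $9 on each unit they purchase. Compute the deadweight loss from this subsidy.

Deadweight loss = $60.75

Pre-subsidy: 131 - 2.4P = -100 + 4P gives P* = 36.09375, Q* = 44.375.
With the rebate, buyers effectively pay Pb = Ps − 9, where Ps is the price sellers receive.
Demand in terms of Ps becomes Qd = 131 − 2.4(Ps − 9) = 152.6 - 2.4Ps. Setting this equal to supply: 152.6 - 2.4Ps = -100 + 4Ps, so Ps = 39.46875.
Buyers pay Pb = 39.46875 − 9 = 30.46875; Q' = -100 + 4·39.46875 = 57.875.
The subsidy expands output by 57.875 − 44.375 = 13.5 past the efficient level; on those units the gap between marginal cost and willingness to pay runs from 0 up to 9.
DWL = ½ × 9 × 13.5 = 60.75.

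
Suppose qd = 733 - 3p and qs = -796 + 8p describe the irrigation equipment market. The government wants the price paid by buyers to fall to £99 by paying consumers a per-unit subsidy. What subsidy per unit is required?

At a buyer price of 99, quantity demanded is 733 − 3·99 = 436.
Sellers supply 436 only when they receive ps with -796 + 8·ps = 436, i.e. ps = 154.
s = ps − pb = 154 − 99 = 55.

Required subsidy s = £55 per unit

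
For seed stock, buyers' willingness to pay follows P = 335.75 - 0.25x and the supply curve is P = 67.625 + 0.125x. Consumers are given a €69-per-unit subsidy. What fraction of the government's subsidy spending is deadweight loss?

Pre-subsidy: 335.75 - 0.25x = 67.625 + 0.125x gives x* = 715 and P* = 157.
With the rebate, buyers effectively pay Pb = Ps − 69, where Ps is the price sellers receive.
On the curves, Pb = 335.75 - 0.25x and Ps = 67.625 + 0.125x; the wedge Ps − Pb = 69 gives 67.625 + 0.125x − (335.75 - 0.25x) = 69, so x' = 899.
Then Pb = 335.75 − 0.25·899 = 111 and Ps = 67.625 + 0.125·899 = 180.
ΔCS = ½(715 + 899)(157 − 111) = 37122; ΔPS = ½(715 + 899)(180 − 157) = 18561.
Government spending = 69 × 899 = 62031.
DWL = ½ × 69 × (899 − 715) = 6348; fraction = 6348 / 62031 = 92/899.

DWL / government spending = 92/899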